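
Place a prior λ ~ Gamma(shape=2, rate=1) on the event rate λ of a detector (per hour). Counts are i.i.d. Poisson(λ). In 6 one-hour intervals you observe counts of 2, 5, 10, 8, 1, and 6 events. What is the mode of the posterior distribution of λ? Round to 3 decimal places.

λ̂_MAP = 4.714

Σxᵢ = 2+5+10+8+1+6 = 32, with n = 6.
Posterior ∝ λe^(−1λ) · λ^32e^(−6λ) = λ^33e^(−7λ), i.e. Gamma(shape=34, rate=7).
The mode of a Gamma(a, b) with a ≥ 1 (shape–rate) is (a−1)/b = 33/7 ≈ 4.714.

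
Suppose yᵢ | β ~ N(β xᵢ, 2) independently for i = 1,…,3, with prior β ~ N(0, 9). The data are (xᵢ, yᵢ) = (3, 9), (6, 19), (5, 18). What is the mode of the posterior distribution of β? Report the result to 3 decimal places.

log p(β | y) = −Σ(yᵢ − βxᵢ)²/(2·2) − β²/(2·9) + const.
Setting the derivative to zero: Σxᵢ(yᵢ − βxᵢ)/2 − β/9 = 0, so β = Σxᵢyᵢ / (Σxᵢ² + σ²/τ²).
Σxᵢyᵢ = 3·9 + 6·19 + 5·18 = 231; Σxᵢ² = 70; σ²/τ² = 2/9.
β̂_MAP = 231 / (70 + 2/9) = 231/(632/9) = 2079/632 ≈ 3.290.

β̂_MAP = 3.290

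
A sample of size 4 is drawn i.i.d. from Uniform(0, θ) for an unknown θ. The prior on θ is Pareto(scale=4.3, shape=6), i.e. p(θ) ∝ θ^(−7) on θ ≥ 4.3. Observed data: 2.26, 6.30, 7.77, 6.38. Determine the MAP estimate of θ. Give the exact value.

θ̂_MAP = 7.77

The Uniform(0, θ) likelihood is θ^(−n) for θ ≥ max(xᵢ), zero otherwise. Here max(xᵢ) = 7.77.
Posterior ∝ θ^(−7) · θ^(−4) = θ^(−11) on θ ≥ max(4.3, 7.77) = 7.77.
This density is strictly decreasing in θ, so the posterior mode lies at the lower boundary of the support.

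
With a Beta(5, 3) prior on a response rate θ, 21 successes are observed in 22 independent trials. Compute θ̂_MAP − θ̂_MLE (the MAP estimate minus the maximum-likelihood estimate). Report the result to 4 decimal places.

MAP − MLE = -0.0617

Posterior is Beta(26, 4); MAP = (26−1)/(30−2) = 25/28 ≈ 0.89286.
MLE ignores the prior: θ̂_MLE = k/n = 21/22 ≈ 0.95455.
Difference = 25/28 − 21/22 = -19/308 ≈ -0.0617.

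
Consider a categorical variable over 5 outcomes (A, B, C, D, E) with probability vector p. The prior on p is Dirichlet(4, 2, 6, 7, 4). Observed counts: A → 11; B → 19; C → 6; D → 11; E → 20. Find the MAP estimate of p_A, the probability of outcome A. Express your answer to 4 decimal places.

MAP estimate of p_A = 0.1647

The posterior is Dirichlet(αᵢ + nᵢ) = Dirichlet(15, 21, 12, 18, 24).
For a Dirichlet(a₁,…,a_K) with all aᵢ > 1, the mode has j-th component (aⱼ − 1)/(Σaᵢ − K).
Here Σaᵢ = 90 and K = 5, so p_A = (15 − 1)/(90 − 5) = 14/85 ≈ 0.1647.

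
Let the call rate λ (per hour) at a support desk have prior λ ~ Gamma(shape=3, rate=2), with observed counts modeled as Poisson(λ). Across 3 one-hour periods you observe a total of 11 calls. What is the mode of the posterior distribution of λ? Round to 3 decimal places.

Σxᵢ = 11, n = 3.
Posterior ∝ λ^2e^(−2λ) · λ^11e^(−3λ) = λ^13e^(−5λ), i.e. Gamma(shape=14, rate=5).
The mode of a Gamma(a, b) with a ≥ 1 (shape–rate) is (a−1)/b = 13/5 ≈ 2.600.

λ̂_MAP = 2.600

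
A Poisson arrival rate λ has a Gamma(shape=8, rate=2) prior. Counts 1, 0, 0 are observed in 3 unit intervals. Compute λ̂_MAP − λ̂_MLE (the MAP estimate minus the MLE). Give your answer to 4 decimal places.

MAP − MLE = 1.2667

Σxᵢ = 1. Posterior is Gamma(9, 5); MAP = (9−1)/5 = 8/5 ≈ 1.60000.
MLE = x̄ = 1/3 ≈ 0.33333.
Difference = 8/5 − 1/3 = 19/15 ≈ 1.2667.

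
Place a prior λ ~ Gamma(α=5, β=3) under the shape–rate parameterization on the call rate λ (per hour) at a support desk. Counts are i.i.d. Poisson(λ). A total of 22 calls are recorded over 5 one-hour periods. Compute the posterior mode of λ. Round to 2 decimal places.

Σxᵢ = 22, n = 5.
Posterior ∝ λ^4e^(−3λ) · λ^22e^(−5λ) = λ^26e^(−8λ), i.e. Gamma(shape=27, rate=8).
The mode of a Gamma(a, b) with a ≥ 1 (shape–rate) is (a−1)/b = 26/8 ≈ 3.25.

λ̂_MAP = 3.25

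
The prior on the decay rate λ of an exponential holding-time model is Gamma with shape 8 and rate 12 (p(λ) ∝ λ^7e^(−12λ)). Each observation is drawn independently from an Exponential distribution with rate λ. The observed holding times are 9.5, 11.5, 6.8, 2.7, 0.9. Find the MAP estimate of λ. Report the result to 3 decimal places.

λ̂_MAP = 0.276

The Exponential(rate=λ) likelihood is ∝ λ^n e^(−λΣtᵢ). Here n = 5 and Σtᵢ = 9.5 + 11.5 + 6.8 + 2.7 + 0.9 = 31.4.
Posterior ∝ λ^7e^(−12λ) · λ^5e^(−31.4λ) = λ^12e^(−43.4λ), i.e. Gamma(13, 43.4).
Mode = (a−1)/b = 12/43.4 ≈ 0.276.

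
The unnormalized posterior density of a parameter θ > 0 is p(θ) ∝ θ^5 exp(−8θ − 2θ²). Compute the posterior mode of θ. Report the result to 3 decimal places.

ℓ'(θ) = 5/θ − 8 − 4θ. Setting this to zero and multiplying by θ: 4θ² + 8θ − 5 = 0.
θ = (−8 + √(8² + 4·4·5)) / (2·4) = (−8 + √144) / 8 = (−8 + 12)/8 = 1/2.
ℓ''(θ) = −5/θ² − 4 < 0, confirming a maximum.

θ̂_MAP = 0.500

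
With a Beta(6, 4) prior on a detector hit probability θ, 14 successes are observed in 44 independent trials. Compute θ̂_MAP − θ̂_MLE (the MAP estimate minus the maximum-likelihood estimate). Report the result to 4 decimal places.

Posterior is Beta(20, 34); MAP = (20−1)/(54−2) = 19/52 ≈ 0.36538.
MLE ignores the prior: θ̂_MLE = k/n = 14/44 ≈ 0.31818.
Difference = 19/52 − 14/44 = 27/572 ≈ 0.0472.

MAP − MLE = 0.0472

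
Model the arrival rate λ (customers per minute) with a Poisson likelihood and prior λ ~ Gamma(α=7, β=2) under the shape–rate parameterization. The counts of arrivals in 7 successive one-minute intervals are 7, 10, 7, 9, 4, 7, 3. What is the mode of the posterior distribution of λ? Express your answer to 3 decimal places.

λ̂_MAP = 5.889

Σxᵢ = 7+10+7+9+4+7+3 = 47, with n = 7.
Posterior ∝ λ^6e^(−2λ) · λ^47e^(−7λ) = λ^53e^(−9λ), i.e. Gamma(shape=54, rate=9).
The mode of a Gamma(a, b) with a ≥ 1 (shape–rate) is (a−1)/b = 53/9 ≈ 5.889.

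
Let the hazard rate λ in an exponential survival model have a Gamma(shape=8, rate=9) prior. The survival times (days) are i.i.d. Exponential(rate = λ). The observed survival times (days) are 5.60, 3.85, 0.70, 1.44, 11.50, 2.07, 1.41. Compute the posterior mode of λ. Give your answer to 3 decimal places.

The Exponential(rate=λ) likelihood is ∝ λ^n e^(−λΣtᵢ). Here n = 7 and Σtᵢ = 5.60 + 3.85 + 0.70 + 1.44 + 11.50 + 2.07 + 1.41 = 26.57.
Posterior ∝ λ^7e^(−9λ) · λ^7e^(−26.57λ) = λ^14e^(−35.57λ), i.e. Gamma(15, 35.57).
Mode = (a−1)/b = 14/35.57 ≈ 0.394.

λ̂_MAP = 0.394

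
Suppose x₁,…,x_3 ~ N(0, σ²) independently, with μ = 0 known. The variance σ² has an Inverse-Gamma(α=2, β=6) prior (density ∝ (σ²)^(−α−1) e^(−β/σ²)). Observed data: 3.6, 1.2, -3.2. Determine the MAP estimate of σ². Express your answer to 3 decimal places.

Sum of squared deviations about the known mean: SS = (3.6−0)² + (1.2−0)² + (-3.2−0)² = 24.64.
The Normal likelihood contributes (σ²)^(−n/2) exp(−SS/(2σ²)), so the posterior is Inverse-Gamma(α + n/2, β + SS/2) = Inverse-Gamma(3.5, 18.32).
The mode of Inverse-Gamma(a, b) is b/(a+1) = 18.32/4.5 ≈ 4.071.

σ̂²_MAP = 4.071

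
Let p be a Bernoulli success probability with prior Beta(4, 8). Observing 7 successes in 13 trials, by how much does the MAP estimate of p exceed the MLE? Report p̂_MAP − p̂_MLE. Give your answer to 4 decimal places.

MAP − MLE = -0.1037

Posterior is Beta(11, 14); MAP = (11−1)/(25−2) = 10/23 ≈ 0.43478.
MLE ignores the prior: p̂_MLE = k/n = 7/13 ≈ 0.53846.
Difference = 10/23 − 7/13 = -31/299 ≈ -0.1037.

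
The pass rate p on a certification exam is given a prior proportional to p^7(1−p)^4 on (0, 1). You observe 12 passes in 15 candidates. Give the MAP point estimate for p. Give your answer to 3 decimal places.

The prior density ∝ p^7(1−p)^4 is the kernel of Beta(8, 5).
Data: 12 successes in 15 trials. The binomial likelihood contributes p^12(1−p)^3, so the posterior is Beta(8+12, 5+3) = Beta(20, 8).
For Beta(a, b) with a, b > 1 the mode is (a−1)/(a+b−2) = 19/26 ≈ 0.731.

p̂_MAP = 0.731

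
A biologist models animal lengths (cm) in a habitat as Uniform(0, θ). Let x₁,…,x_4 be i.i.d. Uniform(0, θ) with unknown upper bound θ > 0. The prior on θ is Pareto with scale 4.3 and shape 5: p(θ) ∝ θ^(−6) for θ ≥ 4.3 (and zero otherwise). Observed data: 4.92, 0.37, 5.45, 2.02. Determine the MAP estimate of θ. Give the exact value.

The Uniform(0, θ) likelihood is θ^(−n) for θ ≥ max(xᵢ), zero otherwise. Here max(xᵢ) = 5.45.
Posterior ∝ θ^(−6) · θ^(−4) = θ^(−10) on θ ≥ max(4.3, 5.45) = 5.45.
This density is strictly decreasing in θ, so the posterior mode lies at the lower boundary of the support.

θ̂_MAP = 5.45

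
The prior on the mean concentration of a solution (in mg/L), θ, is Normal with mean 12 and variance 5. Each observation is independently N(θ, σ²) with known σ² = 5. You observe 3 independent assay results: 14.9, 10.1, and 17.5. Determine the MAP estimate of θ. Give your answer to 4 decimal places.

n = 3; x̄ = (14.9 + 10.1 + 17.5)/3 = 42.5/3 = 85/6 ≈ 14.1667.
For a Normal prior and Normal likelihood with known variance, the posterior is Normal; its mode equals its mean, the precision-weighted average.
Prior precision 1/σ₀² = 1/5 = 0.2; data precision n/σ² = 3/5 = 0.6.
θ̂ = (0.2·12 + 0.6·(85/6)) / (0.2 + 0.6) = 10.9/0.8 = 13.6250.

θ̂_MAP = 13.6250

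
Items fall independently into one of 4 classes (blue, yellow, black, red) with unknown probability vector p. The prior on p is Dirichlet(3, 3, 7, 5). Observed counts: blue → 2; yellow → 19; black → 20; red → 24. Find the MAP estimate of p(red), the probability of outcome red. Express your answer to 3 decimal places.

The posterior is Dirichlet(αᵢ + nᵢ) = Dirichlet(5, 22, 27, 29).
For a Dirichlet(a₁,…,a_K) with all aᵢ > 1, the mode has j-th component (aⱼ − 1)/(Σaᵢ − K).
Here Σaᵢ = 83 and K = 4, so p(red) = (29 − 1)/(83 − 4) = 28/79 ≈ 0.354.

MAP estimate of p(red) = 0.354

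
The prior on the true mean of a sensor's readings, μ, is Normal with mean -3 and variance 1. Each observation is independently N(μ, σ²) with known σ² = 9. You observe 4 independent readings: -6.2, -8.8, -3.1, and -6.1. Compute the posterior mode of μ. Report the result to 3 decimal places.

n = 4; x̄ = ((-6.2) + (-8.8) + (-3.1) + (-6.1))/4 = -24.2/4 = -6.05.
For a Normal prior and Normal likelihood with known variance, the posterior is Normal; its mode equals its mean, the precision-weighted average.
Prior precision 1/σ₀² = 1/1 = 1; data precision n/σ² = 4/9.
μ̂ = (1·(-3) + (4/9)·(-6.05)) / (1 + 4/9) = (-256/45)/(13/9) = -256/65 ≈ -3.938.

μ̂_MAP = -3.938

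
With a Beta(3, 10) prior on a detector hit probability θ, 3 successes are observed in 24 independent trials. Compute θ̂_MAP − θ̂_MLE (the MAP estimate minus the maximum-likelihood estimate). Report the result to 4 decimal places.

Posterior is Beta(6, 31); MAP = (6−1)/(37−2) = 5/35 ≈ 0.14286.
MLE ignores the prior: θ̂_MLE = k/n = 3/24 ≈ 0.12500.
Difference = 5/35 − 3/24 = 1/56 ≈ 0.0179.

MAP − MLE = 0.0179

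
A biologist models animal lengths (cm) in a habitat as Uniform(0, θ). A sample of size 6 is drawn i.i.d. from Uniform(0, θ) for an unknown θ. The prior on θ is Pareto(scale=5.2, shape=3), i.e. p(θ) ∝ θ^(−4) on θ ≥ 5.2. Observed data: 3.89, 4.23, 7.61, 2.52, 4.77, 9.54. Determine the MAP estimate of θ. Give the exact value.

θ̂_MAP = 9.54

The Uniform(0, θ) likelihood is θ^(−n) for θ ≥ max(xᵢ), zero otherwise. Here max(xᵢ) = 9.54.
Posterior ∝ θ^(−4) · θ^(−6) = θ^(−10) on θ ≥ max(5.2, 9.54) = 9.54.
This density is strictly decreasing in θ, so the posterior mode lies at the lower boundary of the support.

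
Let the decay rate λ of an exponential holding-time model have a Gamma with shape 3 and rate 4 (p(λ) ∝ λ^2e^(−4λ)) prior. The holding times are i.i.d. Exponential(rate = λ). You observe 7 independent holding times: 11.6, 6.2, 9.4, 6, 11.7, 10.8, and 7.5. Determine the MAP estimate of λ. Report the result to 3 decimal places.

The Exponential(rate=λ) likelihood is ∝ λ^n e^(−λΣtᵢ). Here n = 7 and Σtᵢ = 11.6 + 6.2 + 9.4 + 6 + 11.7 + 10.8 + 7.5 = 63.2.
Posterior ∝ λ^2e^(−4λ) · λ^7e^(−63.2λ) = λ^9e^(−67.2λ), i.e. Gamma(10, 67.2).
Mode = (a−1)/b = 9/67.2 ≈ 0.134.

λ̂_MAP = 0.134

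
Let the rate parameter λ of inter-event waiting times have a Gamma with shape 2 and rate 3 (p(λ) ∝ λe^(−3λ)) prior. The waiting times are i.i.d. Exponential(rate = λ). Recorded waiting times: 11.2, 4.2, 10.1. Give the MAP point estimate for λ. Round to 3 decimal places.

λ̂_MAP = 0.140

The Exponential(rate=λ) likelihood is ∝ λ^n e^(−λΣtᵢ). Here n = 3 and Σtᵢ = 11.2 + 4.2 + 10.1 = 25.5.
Posterior ∝ λe^(−3λ) · λ^3e^(−25.5λ) = λ^4e^(−28.5λ), i.e. Gamma(5, 28.5).
Mode = (a−1)/b = 4/28.5 ≈ 0.140.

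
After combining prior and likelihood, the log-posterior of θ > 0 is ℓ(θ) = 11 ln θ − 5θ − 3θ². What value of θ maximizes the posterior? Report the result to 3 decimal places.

θ̂_MAP = 1.000

ℓ'(θ) = 11/θ − 5 − 6θ. Setting this to zero and multiplying by θ: 6θ² + 5θ − 11 = 0.
θ = (−5 + √(5² + 4·6·11)) / (2·6) = (−5 + √289) / 12 = (−5 + 17)/12 = 1.
ℓ''(θ) = −11/θ² − 6 < 0, confirming a maximum.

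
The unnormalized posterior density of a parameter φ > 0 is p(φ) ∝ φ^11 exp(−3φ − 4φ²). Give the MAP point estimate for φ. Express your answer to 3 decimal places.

φ̂_MAP = 1.000

ℓ'(φ) = 11/φ − 3 − 8φ. Setting this to zero and multiplying by φ: 8φ² + 3φ − 11 = 0.
φ = (−3 + √(3² + 4·8·11)) / (2·8) = (−3 + √361) / 16 = (−3 + 19)/16 = 1.
ℓ''(φ) = −11/φ² − 8 < 0, confirming a maximum.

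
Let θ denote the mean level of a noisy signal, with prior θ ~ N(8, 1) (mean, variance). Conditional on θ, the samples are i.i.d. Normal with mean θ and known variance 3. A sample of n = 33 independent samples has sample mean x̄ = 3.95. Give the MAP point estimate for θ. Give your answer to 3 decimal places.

n = 33, x̄ = 3.95.
For a Normal prior and Normal likelihood with known variance, the posterior is Normal; its mode equals its mean, the precision-weighted average.
Prior precision 1/σ₀² = 1/1 = 1; data precision n/σ² = 33/3 = 11.
θ̂ = (1·8 + 11·3.95) / (1 + 11) = 51.45/12 = 4.2875 ≈ 4.288.

θ̂_MAP = 4.288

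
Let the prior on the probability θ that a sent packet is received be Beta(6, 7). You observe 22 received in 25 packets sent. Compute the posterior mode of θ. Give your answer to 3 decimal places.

Prior: Beta(6, 7).
Data: 22 successes in 25 trials. The binomial likelihood contributes θ^22(1−θ)^3, so the posterior is Beta(6+22, 7+3) = Beta(28, 10).
For Beta(a, b) with a, b > 1 the mode is (a−1)/(a+b−2) = 27/36 ≈ 0.750.

θ̂_MAP = 0.750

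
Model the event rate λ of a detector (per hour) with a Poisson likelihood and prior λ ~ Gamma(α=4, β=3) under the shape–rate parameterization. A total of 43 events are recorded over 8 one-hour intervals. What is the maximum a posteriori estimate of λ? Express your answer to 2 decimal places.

Σxᵢ = 43, n = 8.
Posterior ∝ λ^3e^(−3λ) · λ^43e^(−8λ) = λ^46e^(−11λ), i.e. Gamma(shape=47, rate=11).
The mode of a Gamma(a, b) with a ≥ 1 (shape–rate) is (a−1)/b = 46/11 ≈ 4.18.

λ̂_MAP = 4.18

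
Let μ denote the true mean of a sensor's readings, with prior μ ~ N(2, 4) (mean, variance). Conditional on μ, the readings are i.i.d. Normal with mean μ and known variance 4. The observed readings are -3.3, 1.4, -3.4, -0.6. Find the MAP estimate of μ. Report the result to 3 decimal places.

μ̂_MAP = -0.780

n = 4; x̄ = ((-3.3) + 1.4 + (-3.4) + (-0.6))/4 = -5.9/4 = -1.475.
For a Normal prior and Normal likelihood with known variance, the posterior is Normal; its mode equals its mean, the precision-weighted average.
Prior precision 1/σ₀² = 1/4 = 0.25; data precision n/σ² = 4/4 = 1.
μ̂ = (0.25·2 + 1·(-1.475)) / (0.25 + 1) = (-0.975)/1.25 = -0.780.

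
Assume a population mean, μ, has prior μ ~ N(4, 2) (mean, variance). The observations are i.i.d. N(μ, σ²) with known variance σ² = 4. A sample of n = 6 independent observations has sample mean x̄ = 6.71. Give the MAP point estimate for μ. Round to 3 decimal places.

μ̂_MAP = 6.033

n = 6, x̄ = 6.71.
For a Normal prior and Normal likelihood with known variance, the posterior is Normal; its mode equals its mean, the precision-weighted average.
Prior precision 1/σ₀² = 1/2 = 0.5; data precision n/σ² = 6/4 = 1.5.
μ̂ = (0.5·4 + 1.5·6.71) / (0.5 + 1.5) = 12.065/2 = 6.0325 ≈ 6.033.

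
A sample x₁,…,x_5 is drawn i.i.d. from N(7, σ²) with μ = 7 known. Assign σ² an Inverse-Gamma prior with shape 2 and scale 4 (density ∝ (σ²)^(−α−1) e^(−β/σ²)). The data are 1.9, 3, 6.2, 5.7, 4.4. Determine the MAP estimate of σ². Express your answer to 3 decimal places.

Sum of squared deviations about the known mean: SS = (1.9−7)² + (3−7)² + (6.2−7)² + (5.7−7)² + (4.4−7)² = 51.1.
The Normal likelihood contributes (σ²)^(−n/2) exp(−SS/(2σ²)), so the posterior is Inverse-Gamma(α + n/2, β + SS/2) = Inverse-Gamma(4.5, 29.55).
The mode of Inverse-Gamma(a, b) is b/(a+1) = 29.55/5.5 ≈ 5.373.

σ̂²_MAP = 5.373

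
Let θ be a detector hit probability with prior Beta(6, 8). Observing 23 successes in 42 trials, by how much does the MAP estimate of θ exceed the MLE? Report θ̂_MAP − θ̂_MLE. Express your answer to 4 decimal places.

Posterior is Beta(29, 27); MAP = (29−1)/(56−2) = 28/54 ≈ 0.51852.
MLE ignores the prior: θ̂_MLE = k/n = 23/42 ≈ 0.54762.
Difference = 28/54 − 23/42 = -11/378 ≈ -0.0291.

MAP − MLE = -0.0291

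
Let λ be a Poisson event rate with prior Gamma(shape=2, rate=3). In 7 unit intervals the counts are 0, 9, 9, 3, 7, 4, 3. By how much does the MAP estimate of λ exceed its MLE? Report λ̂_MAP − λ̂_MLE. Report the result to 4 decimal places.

Σxᵢ = 35. Posterior is Gamma(37, 10); MAP = (37−1)/10 = 36/10 ≈ 3.60000.
MLE = x̄ = 35/7 ≈ 5.00000.
Difference = 36/10 − 35/7 = -7/5 ≈ -1.4000.

MAP − MLE = -1.4000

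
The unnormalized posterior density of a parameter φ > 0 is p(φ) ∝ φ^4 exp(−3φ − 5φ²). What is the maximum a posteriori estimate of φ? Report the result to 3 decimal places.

ℓ'(φ) = 4/φ − 3 − 10φ. Setting this to zero and multiplying by φ: 10φ² + 3φ − 4 = 0.
φ = (−3 + √(3² + 4·10·4)) / (2·10) = (−3 + √169) / 20 = (−3 + 13)/20 = 1/2.
ℓ''(φ) = −4/φ² − 10 < 0, confirming a maximum.

φ̂_MAP = 0.500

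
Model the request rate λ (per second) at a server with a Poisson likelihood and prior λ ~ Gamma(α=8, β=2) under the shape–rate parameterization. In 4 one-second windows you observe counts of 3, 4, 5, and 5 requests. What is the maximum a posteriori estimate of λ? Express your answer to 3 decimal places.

Σxᵢ = 3+4+5+5 = 17, with n = 4.
Posterior ∝ λ^7e^(−2λ) · λ^17e^(−4λ) = λ^24e^(−6λ), i.e. Gamma(shape=25, rate=6).
The mode of a Gamma(a, b) with a ≥ 1 (shape–rate) is (a−1)/b = 24/6 ≈ 4.000.

λ̂_MAP = 4.000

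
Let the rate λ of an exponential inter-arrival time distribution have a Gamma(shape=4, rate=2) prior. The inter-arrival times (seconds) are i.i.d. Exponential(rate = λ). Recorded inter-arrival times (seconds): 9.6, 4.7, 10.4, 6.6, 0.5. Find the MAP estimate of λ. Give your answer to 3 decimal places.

λ̂_MAP = 0.237

The Exponential(rate=λ) likelihood is ∝ λ^n e^(−λΣtᵢ). Here n = 5 and Σtᵢ = 9.6 + 4.7 + 10.4 + 6.6 + 0.5 = 31.8.
Posterior ∝ λ^3e^(−2λ) · λ^5e^(−31.8λ) = λ^8e^(−33.8λ), i.e. Gamma(9, 33.8).
Mode = (a−1)/b = 8/33.8 ≈ 0.237.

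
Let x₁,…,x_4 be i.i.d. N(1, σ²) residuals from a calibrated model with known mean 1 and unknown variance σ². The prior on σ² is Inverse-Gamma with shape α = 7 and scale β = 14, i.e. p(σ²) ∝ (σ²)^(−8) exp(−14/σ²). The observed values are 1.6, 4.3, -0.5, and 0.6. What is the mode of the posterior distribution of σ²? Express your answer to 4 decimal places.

σ̂²_MAP = 2.0830

Sum of squared deviations about the known mean: SS = (1.6−1)² + (4.3−1)² + (-0.5−1)² + (0.6−1)² = 13.66.
The Normal likelihood contributes (σ²)^(−n/2) exp(−SS/(2σ²)), so the posterior is Inverse-Gamma(α + n/2, β + SS/2) = Inverse-Gamma(9, 20.83).
The mode of Inverse-Gamma(a, b) is b/(a+1) = 20.83/10 ≈ 2.0830.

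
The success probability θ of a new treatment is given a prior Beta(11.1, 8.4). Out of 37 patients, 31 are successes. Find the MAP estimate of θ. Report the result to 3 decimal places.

Prior: Beta(11.1, 8.4).
Data: 31 successes in 37 trials. The binomial likelihood contributes θ^31(1−θ)^6, so the posterior is Beta(11.1+31, 8.4+6) = Beta(42.1, 14.4).
For Beta(a, b) with a, b > 1 the mode is (a−1)/(a+b−2) = 41.1/54.5 ≈ 0.754.

θ̂_MAP = 0.754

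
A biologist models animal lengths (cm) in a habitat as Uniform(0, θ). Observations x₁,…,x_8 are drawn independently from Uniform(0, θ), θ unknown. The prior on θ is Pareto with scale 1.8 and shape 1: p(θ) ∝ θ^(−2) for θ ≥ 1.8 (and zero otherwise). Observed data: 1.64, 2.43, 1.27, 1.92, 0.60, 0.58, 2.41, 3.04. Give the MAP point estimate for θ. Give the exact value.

The Uniform(0, θ) likelihood is θ^(−n) for θ ≥ max(xᵢ), zero otherwise. Here max(xᵢ) = 3.04.
Posterior ∝ θ^(−2) · θ^(−8) = θ^(−10) on θ ≥ max(1.8, 3.04) = 3.04.
This density is strictly decreasing in θ, so the posterior mode lies at the lower boundary of the support.

θ̂_MAP = 3.04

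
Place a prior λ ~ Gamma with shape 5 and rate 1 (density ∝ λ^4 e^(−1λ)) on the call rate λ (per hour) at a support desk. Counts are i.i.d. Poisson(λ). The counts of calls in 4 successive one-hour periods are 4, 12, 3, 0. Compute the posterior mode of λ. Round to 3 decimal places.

λ̂_MAP = 4.600

Σxᵢ = 4+12+3+0 = 19, with n = 4.
Posterior ∝ λ^4e^(−1λ) · λ^19e^(−4λ) = λ^23e^(−5λ), i.e. Gamma(shape=24, rate=5).
The mode of a Gamma(a, b) with a ≥ 1 (shape–rate) is (a−1)/b = 23/5 ≈ 4.600.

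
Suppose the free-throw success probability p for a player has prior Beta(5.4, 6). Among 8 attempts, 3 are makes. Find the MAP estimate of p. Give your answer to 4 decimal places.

p̂_MAP = 0.4253

Prior: Beta(5.4, 6).
Data: 3 successes in 8 trials. The binomial likelihood contributes p^3(1−p)^5, so the posterior is Beta(5.4+3, 6+5) = Beta(8.4, 11).
For Beta(a, b) with a, b > 1 the mode is (a−1)/(a+b−2) = 7.4/17.4 ≈ 0.4253.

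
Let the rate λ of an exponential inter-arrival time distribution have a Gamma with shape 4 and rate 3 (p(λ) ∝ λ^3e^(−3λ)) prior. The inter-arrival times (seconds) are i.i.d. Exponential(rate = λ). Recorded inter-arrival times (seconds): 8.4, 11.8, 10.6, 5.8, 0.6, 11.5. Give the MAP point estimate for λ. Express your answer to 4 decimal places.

λ̂_MAP = 0.1741

The Exponential(rate=λ) likelihood is ∝ λ^n e^(−λΣtᵢ). Here n = 6 and Σtᵢ = 8.4 + 11.8 + 10.6 + 5.8 + 0.6 + 11.5 = 48.7.
Posterior ∝ λ^3e^(−3λ) · λ^6e^(−48.7λ) = λ^9e^(−51.7λ), i.e. Gamma(10, 51.7).
Mode = (a−1)/b = 9/51.7 ≈ 0.1741.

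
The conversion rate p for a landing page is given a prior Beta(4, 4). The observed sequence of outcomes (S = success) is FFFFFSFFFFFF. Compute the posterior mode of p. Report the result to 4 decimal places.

Prior: Beta(4, 4).
Data: 1 success in 12 trials (from the sequence). The binomial likelihood contributes p(1−p)^11, so the posterior is Beta(4+1, 4+11) = Beta(5, 15).
For Beta(a, b) with a, b > 1 the mode is (a−1)/(a+b−2) = 4/18 ≈ 0.2222.

p̂_MAP = 0.2222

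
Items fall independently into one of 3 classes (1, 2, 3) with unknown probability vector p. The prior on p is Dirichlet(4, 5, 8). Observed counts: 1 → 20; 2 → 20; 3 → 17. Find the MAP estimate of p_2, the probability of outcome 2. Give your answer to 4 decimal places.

MAP estimate: 0.3380

The posterior is Dirichlet(αᵢ + nᵢ) = Dirichlet(24, 25, 25).
For a Dirichlet(a₁,…,a_K) with all aᵢ > 1, the mode has j-th component (aⱼ − 1)/(Σaᵢ − K).
Here Σaᵢ = 74 and K = 3, so p_2 = (25 − 1)/(74 − 3) = 24/71 ≈ 0.3380.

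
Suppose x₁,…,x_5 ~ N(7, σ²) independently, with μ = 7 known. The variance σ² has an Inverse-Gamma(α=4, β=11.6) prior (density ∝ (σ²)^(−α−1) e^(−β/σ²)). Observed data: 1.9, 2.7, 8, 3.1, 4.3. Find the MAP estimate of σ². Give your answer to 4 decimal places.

σ̂²_MAP = 6.0800

Sum of squared deviations about the known mean: SS = (1.9−7)² + (2.7−7)² + (8−7)² + (3.1−7)² + (4.3−7)² = 68.
The Normal likelihood contributes (σ²)^(−n/2) exp(−SS/(2σ²)), so the posterior is Inverse-Gamma(α + n/2, β + SS/2) = Inverse-Gamma(6.5, 45.6).
The mode of Inverse-Gamma(a, b) is b/(a+1) = 45.6/7.5 ≈ 6.0800.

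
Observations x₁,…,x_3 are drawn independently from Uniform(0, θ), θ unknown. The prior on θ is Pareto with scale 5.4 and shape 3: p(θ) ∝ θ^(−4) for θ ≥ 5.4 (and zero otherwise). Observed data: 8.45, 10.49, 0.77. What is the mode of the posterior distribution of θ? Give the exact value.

The Uniform(0, θ) likelihood is θ^(−n) for θ ≥ max(xᵢ), zero otherwise. Here max(xᵢ) = 10.49.
Posterior ∝ θ^(−4) · θ^(−3) = θ^(−7) on θ ≥ max(5.4, 10.49) = 10.49.
This density is strictly decreasing in θ, so the posterior mode lies at the lower boundary of the support.

θ̂_MAP = 10.49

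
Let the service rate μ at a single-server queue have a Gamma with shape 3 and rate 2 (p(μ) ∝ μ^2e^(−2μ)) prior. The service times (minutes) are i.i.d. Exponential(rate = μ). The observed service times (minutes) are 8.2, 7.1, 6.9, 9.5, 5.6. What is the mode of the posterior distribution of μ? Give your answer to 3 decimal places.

The Exponential(rate=μ) likelihood is ∝ μ^n e^(−μΣtᵢ). Here n = 5 and Σtᵢ = 8.2 + 7.1 + 6.9 + 9.5 + 5.6 = 37.3.
Posterior ∝ μ^2e^(−2μ) · μ^5e^(−37.3μ) = μ^7e^(−39.3μ), i.e. Gamma(8, 39.3).
Mode = (a−1)/b = 7/39.3 ≈ 0.178.

μ̂_MAP = 0.178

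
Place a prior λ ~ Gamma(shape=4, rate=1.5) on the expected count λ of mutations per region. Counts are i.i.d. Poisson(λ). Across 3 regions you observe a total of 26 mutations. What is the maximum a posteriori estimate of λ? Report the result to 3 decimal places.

λ̂_MAP = 6.444

Σxᵢ = 26, n = 3.
Posterior ∝ λ^3e^(−1.5λ) · λ^26e^(−3λ) = λ^29e^(−4.5λ), i.e. Gamma(shape=30, rate=4.5).
The mode of a Gamma(a, b) with a ≥ 1 (shape–rate) is (a−1)/b = 29/4.5 ≈ 6.444.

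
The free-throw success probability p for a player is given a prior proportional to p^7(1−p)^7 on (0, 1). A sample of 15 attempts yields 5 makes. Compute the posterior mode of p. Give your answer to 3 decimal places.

p̂_MAP = 0.414

The prior density ∝ p^7(1−p)^7 is the kernel of Beta(8, 8).
Data: 5 successes in 15 trials. The binomial likelihood contributes p^5(1−p)^10, so the posterior is Beta(8+5, 8+10) = Beta(13, 18).
For Beta(a, b) with a, b > 1 the mode is (a−1)/(a+b−2) = 12/29 ≈ 0.414.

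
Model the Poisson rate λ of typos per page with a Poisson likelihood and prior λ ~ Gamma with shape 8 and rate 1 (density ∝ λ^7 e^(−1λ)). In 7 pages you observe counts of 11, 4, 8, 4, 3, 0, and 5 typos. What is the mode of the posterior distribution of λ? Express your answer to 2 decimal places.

Σxᵢ = 11+4+8+4+3+0+5 = 35, with n = 7.
Posterior ∝ λ^7e^(−1λ) · λ^35e^(−7λ) = λ^42e^(−8λ), i.e. Gamma(shape=43, rate=8).
The mode of a Gamma(a, b) with a ≥ 1 (shape–rate) is (a−1)/b = 42/8 ≈ 5.25.

λ̂_MAP = 5.25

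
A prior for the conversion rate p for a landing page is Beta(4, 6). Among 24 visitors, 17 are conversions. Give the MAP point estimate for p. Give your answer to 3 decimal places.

Prior: Beta(4, 6).
Data: 17 successes in 24 trials. The binomial likelihood contributes p^17(1−p)^7, so the posterior is Beta(4+17, 6+7) = Beta(21, 13).
For Beta(a, b) with a, b > 1 the mode is (a−1)/(a+b−2) = 20/32 ≈ 0.625.

p̂_MAP = 0.625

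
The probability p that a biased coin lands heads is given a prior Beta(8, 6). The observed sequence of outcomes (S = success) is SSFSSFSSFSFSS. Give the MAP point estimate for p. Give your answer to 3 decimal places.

Prior: Beta(8, 6).
Data: 9 successes in 13 trials (from the sequence). The binomial likelihood contributes p^9(1−p)^4, so the posterior is Beta(8+9, 6+4) = Beta(17, 10).
For Beta(a, b) with a, b > 1 the mode is (a−1)/(a+b−2) = 16/25 ≈ 0.640.

p̂_MAP = 0.640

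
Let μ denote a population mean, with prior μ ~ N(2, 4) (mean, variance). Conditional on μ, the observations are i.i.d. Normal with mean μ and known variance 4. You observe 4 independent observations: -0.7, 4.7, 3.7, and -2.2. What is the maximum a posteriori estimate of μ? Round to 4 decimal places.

n = 4; x̄ = ((-0.7) + 4.7 + 3.7 + (-2.2))/4 = 5.5/4 = 1.375.
For a Normal prior and Normal likelihood with known variance, the posterior is Normal; its mode equals its mean, the precision-weighted average.
Prior precision 1/σ₀² = 1/4 = 0.25; data precision n/σ² = 4/4 = 1.
μ̂ = (0.25·2 + 1·1.375) / (0.25 + 1) = 1.875/1.25 = 1.5000.

μ̂_MAP = 1.5000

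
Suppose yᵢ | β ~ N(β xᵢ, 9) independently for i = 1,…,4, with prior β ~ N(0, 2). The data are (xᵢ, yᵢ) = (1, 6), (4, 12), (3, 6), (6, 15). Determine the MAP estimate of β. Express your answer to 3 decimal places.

log p(β | y) = −Σ(yᵢ − βxᵢ)²/(2·9) − β²/(2·2) + const.
Setting the derivative to zero: Σxᵢ(yᵢ − βxᵢ)/9 − β/2 = 0, so β = Σxᵢyᵢ / (Σxᵢ² + σ²/τ²).
Σxᵢyᵢ = 1·6 + 4·12 + 3·6 + 6·15 = 162; Σxᵢ² = 62; σ²/τ² = 4.5.
β̂_MAP = 162 / (62 + 4.5) = 162/66.5 ≈ 2.436.

β̂_MAP = 2.436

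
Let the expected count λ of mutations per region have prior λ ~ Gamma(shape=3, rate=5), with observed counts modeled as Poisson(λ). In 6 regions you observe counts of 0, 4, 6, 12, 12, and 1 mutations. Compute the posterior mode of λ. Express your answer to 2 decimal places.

Σxᵢ = 0+4+6+12+12+1 = 35, with n = 6.
Posterior ∝ λ^2e^(−5λ) · λ^35e^(−6λ) = λ^37e^(−11λ), i.e. Gamma(shape=38, rate=11).
The mode of a Gamma(a, b) with a ≥ 1 (shape–rate) is (a−1)/b = 37/11 ≈ 3.36.

λ̂_MAP = 3.36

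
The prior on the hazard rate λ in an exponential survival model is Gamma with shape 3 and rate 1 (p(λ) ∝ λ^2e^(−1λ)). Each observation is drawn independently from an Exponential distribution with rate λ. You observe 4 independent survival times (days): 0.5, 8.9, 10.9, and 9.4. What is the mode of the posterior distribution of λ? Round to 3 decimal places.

λ̂_MAP = 0.195

The Exponential(rate=λ) likelihood is ∝ λ^n e^(−λΣtᵢ). Here n = 4 and Σtᵢ = 0.5 + 8.9 + 10.9 + 9.4 = 29.7.
Posterior ∝ λ^2e^(−1λ) · λ^4e^(−29.7λ) = λ^6e^(−30.7λ), i.e. Gamma(7, 30.7).
Mode = (a−1)/b = 6/30.7 ≈ 0.195.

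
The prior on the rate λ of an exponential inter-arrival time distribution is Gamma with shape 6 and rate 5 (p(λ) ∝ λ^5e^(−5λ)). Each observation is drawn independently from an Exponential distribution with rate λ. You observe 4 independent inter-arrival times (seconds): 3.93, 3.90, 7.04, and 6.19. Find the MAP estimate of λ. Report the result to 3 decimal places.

λ̂_MAP = 0.345

The Exponential(rate=λ) likelihood is ∝ λ^n e^(−λΣtᵢ). Here n = 4 and Σtᵢ = 3.93 + 3.90 + 7.04 + 6.19 = 21.06.
Posterior ∝ λ^5e^(−5λ) · λ^4e^(−21.06λ) = λ^9e^(−26.06λ), i.e. Gamma(10, 26.06).
Mode = (a−1)/b = 9/26.06 ≈ 0.345.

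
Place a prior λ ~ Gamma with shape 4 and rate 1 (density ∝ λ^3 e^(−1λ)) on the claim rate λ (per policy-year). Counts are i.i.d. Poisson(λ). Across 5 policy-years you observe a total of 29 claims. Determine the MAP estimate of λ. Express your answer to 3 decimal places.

Σxᵢ = 29, n = 5.
Posterior ∝ λ^3e^(−1λ) · λ^29e^(−5λ) = λ^32e^(−6λ), i.e. Gamma(shape=33, rate=6).
The mode of a Gamma(a, b) with a ≥ 1 (shape–rate) is (a−1)/b = 32/6 ≈ 5.333.

λ̂_MAP = 5.333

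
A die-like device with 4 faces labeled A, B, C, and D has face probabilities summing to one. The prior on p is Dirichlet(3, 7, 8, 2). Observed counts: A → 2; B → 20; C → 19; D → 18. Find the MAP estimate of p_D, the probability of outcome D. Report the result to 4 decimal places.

MAP estimate of p_D = 0.2533

The posterior is Dirichlet(αᵢ + nᵢ) = Dirichlet(5, 27, 27, 20).
For a Dirichlet(a₁,…,a_K) with all aᵢ > 1, the mode has j-th component (aⱼ − 1)/(Σaᵢ − K).
Here Σaᵢ = 79 and K = 4, so p_D = (20 − 1)/(79 − 4) = 19/75 ≈ 0.2533.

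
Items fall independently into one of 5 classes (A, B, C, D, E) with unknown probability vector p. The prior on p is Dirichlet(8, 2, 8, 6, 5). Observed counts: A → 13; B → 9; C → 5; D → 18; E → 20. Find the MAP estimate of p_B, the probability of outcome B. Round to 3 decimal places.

The posterior is Dirichlet(αᵢ + nᵢ) = Dirichlet(21, 11, 13, 24, 25).
For a Dirichlet(a₁,…,a_K) with all aᵢ > 1, the mode has j-th component (aⱼ − 1)/(Σaᵢ − K).
Here Σaᵢ = 94 and K = 5, so p_B = (11 − 1)/(94 − 5) = 10/89 ≈ 0.112.

MAP estimate of p_B = 0.112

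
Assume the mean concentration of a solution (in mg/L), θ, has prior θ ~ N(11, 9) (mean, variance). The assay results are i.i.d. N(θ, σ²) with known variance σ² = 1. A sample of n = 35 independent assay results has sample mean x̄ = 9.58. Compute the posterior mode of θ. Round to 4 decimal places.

n = 35, x̄ = 9.58.
For a Normal prior and Normal likelihood with known variance, the posterior is Normal; its mode equals its mean, the precision-weighted average.
Prior precision 1/σ₀² = 1/9; data precision n/σ² = 35/1 = 35.
θ̂ = ((1/9)·11 + 35·9.58) / (1/9 + 35) = (30287/90)/(316/9) = 30287/3160 ≈ 9.5845.

θ̂_MAP = 9.5845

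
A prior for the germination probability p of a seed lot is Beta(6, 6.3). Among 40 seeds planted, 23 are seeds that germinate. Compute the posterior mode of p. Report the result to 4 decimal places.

p̂_MAP = 0.5567

Prior: Beta(6, 6.3).
Data: 23 successes in 40 trials. The binomial likelihood contributes p^23(1−p)^17, so the posterior is Beta(6+23, 6.3+17) = Beta(29, 23.3).
For Beta(a, b) with a, b > 1 the mode is (a−1)/(a+b−2) = 28/50.3 ≈ 0.5567.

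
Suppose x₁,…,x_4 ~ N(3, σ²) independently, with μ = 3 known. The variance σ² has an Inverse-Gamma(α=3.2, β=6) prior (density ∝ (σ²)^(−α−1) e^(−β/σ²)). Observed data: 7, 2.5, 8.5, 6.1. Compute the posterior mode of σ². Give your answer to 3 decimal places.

σ̂²_MAP = 5.493

Sum of squared deviations about the known mean: SS = (7−3)² + (2.5−3)² + (8.5−3)² + (6.1−3)² = 56.11.
The Normal likelihood contributes (σ²)^(−n/2) exp(−SS/(2σ²)), so the posterior is Inverse-Gamma(α + n/2, β + SS/2) = Inverse-Gamma(5.2, 34.055).
The mode of Inverse-Gamma(a, b) is b/(a+1) = 34.055/6.2 ≈ 5.493.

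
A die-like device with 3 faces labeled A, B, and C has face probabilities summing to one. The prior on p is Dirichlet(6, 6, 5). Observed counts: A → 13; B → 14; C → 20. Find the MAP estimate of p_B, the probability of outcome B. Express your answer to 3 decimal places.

MAP estimate of p_B = 0.311

The posterior is Dirichlet(αᵢ + nᵢ) = Dirichlet(19, 20, 25).
For a Dirichlet(a₁,…,a_K) with all aᵢ > 1, the mode has j-th component (aⱼ − 1)/(Σaᵢ − K).
Here Σaᵢ = 64 and K = 3, so p_B = (20 − 1)/(64 − 3) = 19/61 ≈ 0.311.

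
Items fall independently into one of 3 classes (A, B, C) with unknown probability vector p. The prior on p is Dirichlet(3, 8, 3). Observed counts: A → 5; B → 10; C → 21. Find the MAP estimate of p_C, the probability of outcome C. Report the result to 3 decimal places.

MAP estimate of p_C = 0.489

The posterior is Dirichlet(αᵢ + nᵢ) = Dirichlet(8, 18, 24).
For a Dirichlet(a₁,…,a_K) with all aᵢ > 1, the mode has j-th component (aⱼ − 1)/(Σaᵢ − K).
Here Σaᵢ = 50 and K = 3, so p_C = (24 − 1)/(50 − 3) = 23/47 ≈ 0.489.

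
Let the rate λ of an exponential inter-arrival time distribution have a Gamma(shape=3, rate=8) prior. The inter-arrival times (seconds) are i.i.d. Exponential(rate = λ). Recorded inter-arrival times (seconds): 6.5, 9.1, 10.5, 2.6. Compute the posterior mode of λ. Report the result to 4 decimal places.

The Exponential(rate=λ) likelihood is ∝ λ^n e^(−λΣtᵢ). Here n = 4 and Σtᵢ = 6.5 + 9.1 + 10.5 + 2.6 = 28.7.
Posterior ∝ λ^2e^(−8λ) · λ^4e^(−28.7λ) = λ^6e^(−36.7λ), i.e. Gamma(7, 36.7).
Mode = (a−1)/b = 6/36.7 ≈ 0.1635.

λ̂_MAP = 0.1635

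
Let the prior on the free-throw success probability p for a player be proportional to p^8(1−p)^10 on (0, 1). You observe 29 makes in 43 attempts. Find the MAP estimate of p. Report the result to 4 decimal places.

p̂_MAP = 0.6066

The prior density ∝ p^8(1−p)^10 is the kernel of Beta(9, 11).
Data: 29 successes in 43 trials. The binomial likelihood contributes p^29(1−p)^14, so the posterior is Beta(9+29, 11+14) = Beta(38, 25).
For Beta(a, b) with a, b > 1 the mode is (a−1)/(a+b−2) = 37/61 ≈ 0.6066.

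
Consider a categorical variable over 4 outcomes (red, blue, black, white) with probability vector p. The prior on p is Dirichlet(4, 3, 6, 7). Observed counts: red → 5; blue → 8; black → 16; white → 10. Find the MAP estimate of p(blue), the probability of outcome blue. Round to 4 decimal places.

The posterior is Dirichlet(αᵢ + nᵢ) = Dirichlet(9, 11, 22, 17).
For a Dirichlet(a₁,…,a_K) with all aᵢ > 1, the mode has j-th component (aⱼ − 1)/(Σaᵢ − K).
Here Σaᵢ = 59 and K = 4, so p(blue) = (11 − 1)/(59 − 4) = 10/55 ≈ 0.1818.

MAP estimate of p(blue) = 0.1818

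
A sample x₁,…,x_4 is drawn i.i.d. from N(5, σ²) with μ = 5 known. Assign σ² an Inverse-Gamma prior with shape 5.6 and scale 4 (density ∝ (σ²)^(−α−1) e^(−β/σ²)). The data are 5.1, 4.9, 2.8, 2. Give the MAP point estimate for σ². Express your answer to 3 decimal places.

Sum of squared deviations about the known mean: SS = (5.1−5)² + (4.9−5)² + (2.8−5)² + (2−5)² = 13.86.
The Normal likelihood contributes (σ²)^(−n/2) exp(−SS/(2σ²)), so the posterior is Inverse-Gamma(α + n/2, β + SS/2) = Inverse-Gamma(7.6, 10.93).
The mode of Inverse-Gamma(a, b) is b/(a+1) = 10.93/8.6 ≈ 1.271.

σ̂²_MAP = 1.271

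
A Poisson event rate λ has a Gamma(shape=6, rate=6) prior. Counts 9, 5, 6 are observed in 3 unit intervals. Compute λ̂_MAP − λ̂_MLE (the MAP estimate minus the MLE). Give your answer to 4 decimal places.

MAP − MLE = -3.8889

Σxᵢ = 20. Posterior is Gamma(26, 9); MAP = (26−1)/9 = 25/9 ≈ 2.77778.
MLE = x̄ = 20/3 ≈ 6.66667.
Difference = 25/9 − 20/3 = -35/9 ≈ -3.8889.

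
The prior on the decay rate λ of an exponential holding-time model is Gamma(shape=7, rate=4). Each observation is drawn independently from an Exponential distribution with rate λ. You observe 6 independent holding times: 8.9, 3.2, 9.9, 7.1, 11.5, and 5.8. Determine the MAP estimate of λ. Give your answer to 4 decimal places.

λ̂_MAP = 0.2381

The Exponential(rate=λ) likelihood is ∝ λ^n e^(−λΣtᵢ). Here n = 6 and Σtᵢ = 8.9 + 3.2 + 9.9 + 7.1 + 11.5 + 5.8 = 46.4.
Posterior ∝ λ^6e^(−4λ) · λ^6e^(−46.4λ) = λ^12e^(−50.4λ), i.e. Gamma(13, 50.4).
Mode = (a−1)/b = 12/50.4 ≈ 0.2381.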